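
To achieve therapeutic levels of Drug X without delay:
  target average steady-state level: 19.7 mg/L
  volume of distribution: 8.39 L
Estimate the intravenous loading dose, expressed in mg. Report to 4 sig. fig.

LD = Css × Vd = 19.7 × 8.39 = 165.3 mg

165.3 mg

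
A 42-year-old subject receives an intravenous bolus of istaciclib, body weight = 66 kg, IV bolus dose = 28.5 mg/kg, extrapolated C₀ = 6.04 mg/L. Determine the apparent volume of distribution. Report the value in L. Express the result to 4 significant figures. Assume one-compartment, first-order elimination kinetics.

Dose = 28.5 × 66 = 1881 mg
Vd = Dose / C₀ = 1881 / 6.04 = 311.4 L

311.4 L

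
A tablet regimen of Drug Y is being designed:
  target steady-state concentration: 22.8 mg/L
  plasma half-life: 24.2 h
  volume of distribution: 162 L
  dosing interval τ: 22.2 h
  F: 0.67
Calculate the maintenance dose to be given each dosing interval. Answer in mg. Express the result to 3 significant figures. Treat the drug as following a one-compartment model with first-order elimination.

k = ln2 / t½ = 0.693147 / 24.2 = 0.02864 h⁻¹
CL = k × Vd = 0.02864 × 162 = 4.640 L/h
At steady state, F × (Dose/τ) = Css × CL.
Dose = Css × CL × τ / F = 22.8 × 4.640 × 22.2 / 0.67 = 3505 mg

3510 mg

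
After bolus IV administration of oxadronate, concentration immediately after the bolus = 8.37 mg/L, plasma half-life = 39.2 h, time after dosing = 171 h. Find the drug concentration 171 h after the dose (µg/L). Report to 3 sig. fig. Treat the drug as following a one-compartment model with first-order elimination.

407 µg/L

k = ln2 / t½ = 0.693147 / 39.2 = 0.01768 h⁻¹
C = C₀ · e^(−k·t) = 8.370 × e^(−0.01768 × 171)
  = 8.370 × 0.04864 = 0.4071 mg/L
Convert: 0.4071 mg/L × 1000 = 407.1 µg/L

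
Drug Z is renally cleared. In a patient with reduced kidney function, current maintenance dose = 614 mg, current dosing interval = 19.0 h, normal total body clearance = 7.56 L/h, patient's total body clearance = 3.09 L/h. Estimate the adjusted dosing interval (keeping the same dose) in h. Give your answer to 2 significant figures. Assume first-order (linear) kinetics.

To keep the same average steady-state level, dosing rate must scale with clearance.
CL ratio = 3.09 / 7.56 = 0.4087
New interval (same dose) = 19.0 / 0.4087 = 46.49 h

46 h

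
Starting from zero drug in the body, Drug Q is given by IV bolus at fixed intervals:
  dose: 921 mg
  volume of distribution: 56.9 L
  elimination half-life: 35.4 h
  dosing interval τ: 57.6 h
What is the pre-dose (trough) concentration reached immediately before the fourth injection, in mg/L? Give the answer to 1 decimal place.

7.5 mg/L

C₀ per dose = Dose / Vd = 921 / 56.9 = 16.19 mg/L
k = ln2 / t½ = 0.693147 / 35.4 = 0.01958 h⁻¹
Fraction remaining after one interval: r = e^(−kτ) = e^(−0.01958 × 57.6) = 0.3237
Before dose 4, 3 doses have been given (aged 1τ, 2τ, 3τ).
C_trough = C₀ × (r + r² + … + r^3) = C₀ × r(1−r^3)/(1−r)
        = 16.19 × 0.3237 × (1 − 0.03392) / (1 − 0.3237) = 7.486 mg/L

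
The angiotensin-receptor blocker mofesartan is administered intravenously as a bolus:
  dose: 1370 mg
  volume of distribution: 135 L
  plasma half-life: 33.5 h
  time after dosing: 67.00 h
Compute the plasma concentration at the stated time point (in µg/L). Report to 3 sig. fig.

2540 µg/L

C₀ = Dose / Vd = 1370 / 135 = 10.15 mg/L
k = ln2 / t½ = 0.693147 / 33.5 = 0.02069 h⁻¹
t / t½ = 67.00 / 33.5 = 2 half-lives
C = C₀ × (1/2)^2 = 10.15 × 0.2500 = 2.538 mg/L
Convert: 2.538 mg/L × 1000 = 2538 µg/L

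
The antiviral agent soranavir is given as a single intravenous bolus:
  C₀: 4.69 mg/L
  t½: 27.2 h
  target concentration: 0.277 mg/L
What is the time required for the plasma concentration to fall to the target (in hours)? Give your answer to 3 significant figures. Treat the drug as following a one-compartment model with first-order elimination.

111 h

k = ln2 / t½ = 0.693147 / 27.2 = 0.02548 h⁻¹
t = ln(C₀ / C) / k = ln(4.690 / 0.277) / 0.02548
  = ln(16.93) / 0.02548 = 2.829 / 0.02548 = 111.0 h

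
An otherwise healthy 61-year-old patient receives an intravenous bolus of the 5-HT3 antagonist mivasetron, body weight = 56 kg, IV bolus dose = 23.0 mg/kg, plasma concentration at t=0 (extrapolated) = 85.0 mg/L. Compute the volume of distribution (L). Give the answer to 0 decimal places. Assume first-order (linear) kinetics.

15 L

Dose = 23.0 × 56 = 1288 mg
Vd = Dose / C₀ = 1288 / 85.0 = 15.15 L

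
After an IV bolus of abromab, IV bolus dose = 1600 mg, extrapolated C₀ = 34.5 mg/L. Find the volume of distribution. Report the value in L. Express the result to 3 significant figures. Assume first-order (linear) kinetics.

46.4 L

Vd = Dose / C₀ = 1600 / 34.5 = 46.38 L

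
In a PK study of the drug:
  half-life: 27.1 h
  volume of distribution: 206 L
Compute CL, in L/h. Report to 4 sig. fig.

5.269 L/h

k = ln2 / t½ = 0.693147 / 27.1 = 0.02558 h⁻¹
CL = k × Vd = 0.02558 × 206 = 5.269 L/h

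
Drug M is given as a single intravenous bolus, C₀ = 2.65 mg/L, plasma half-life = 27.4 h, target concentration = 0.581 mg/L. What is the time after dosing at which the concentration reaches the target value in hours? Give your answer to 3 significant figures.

60.0 h

k = ln2 / t½ = 0.693147 / 27.4 = 0.02530 h⁻¹
t = ln(C₀ / C) / k = ln(2.650 / 0.581) / 0.02530
  = ln(4.561) / 0.02530 = 1.518 / 0.02530 = 60.00 h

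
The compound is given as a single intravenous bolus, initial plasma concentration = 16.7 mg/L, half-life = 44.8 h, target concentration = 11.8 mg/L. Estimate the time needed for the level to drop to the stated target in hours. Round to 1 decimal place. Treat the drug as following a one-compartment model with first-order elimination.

k = ln2 / t½ = 0.693147 / 44.8 = 0.01547 h⁻¹
t = ln(C₀ / C) / k = ln(16.70 / 11.8) / 0.01547
  = ln(1.415) / 0.01547 = 0.3471 / 0.01547 = 22.44 h

22.4 h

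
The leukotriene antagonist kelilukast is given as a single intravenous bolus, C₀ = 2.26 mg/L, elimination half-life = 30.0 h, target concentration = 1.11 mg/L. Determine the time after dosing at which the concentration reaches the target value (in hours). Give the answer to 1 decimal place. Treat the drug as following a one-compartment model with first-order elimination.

30.8 h

k = ln2 / t½ = 0.693147 / 30.0 = 0.02310 h⁻¹
t = ln(C₀ / C) / k = ln(2.260 / 1.11) / 0.02310
  = ln(2.036) / 0.02310 = 0.7110 / 0.02310 = 30.78 h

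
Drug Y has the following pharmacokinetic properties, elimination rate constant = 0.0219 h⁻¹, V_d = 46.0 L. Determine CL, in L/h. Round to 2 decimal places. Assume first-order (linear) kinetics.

1.01 L/h

CL = k × Vd = 0.0219 × 46.0 = 1.007 L/h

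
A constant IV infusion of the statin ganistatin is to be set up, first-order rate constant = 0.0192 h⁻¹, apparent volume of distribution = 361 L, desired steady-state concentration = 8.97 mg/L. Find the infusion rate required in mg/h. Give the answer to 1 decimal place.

62.2 mg/h

CL = k × Vd = 0.01920 × 361 = 6.931 L/h
At steady state, infusion rate R₀ = Css × CL = 8.97 × 6.931 = 62.17 mg/h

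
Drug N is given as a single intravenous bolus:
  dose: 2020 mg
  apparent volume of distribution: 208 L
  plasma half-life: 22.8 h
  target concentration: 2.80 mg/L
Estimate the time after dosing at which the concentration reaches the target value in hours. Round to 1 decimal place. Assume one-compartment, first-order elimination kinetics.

40.9 h

C₀ = Dose / Vd = 2020 / 208 = 9.712 mg/L
k = ln2 / t½ = 0.693147 / 22.8 = 0.03040 h⁻¹
t = ln(C₀ / C) / k = ln(9.712 / 2.80) / 0.03040
  = ln(3.469) / 0.03040 = 1.244 / 0.03040 = 40.92 h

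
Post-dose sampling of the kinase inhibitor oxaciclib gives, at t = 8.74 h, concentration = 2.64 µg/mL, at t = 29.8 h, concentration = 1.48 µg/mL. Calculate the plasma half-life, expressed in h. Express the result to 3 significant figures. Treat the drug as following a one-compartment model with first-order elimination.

k = ln(C₁/C₂) / (t₂ − t₁) = ln(2.64/1.48) / (29.8 − 8.74)
  = 0.5787 / 21.06 = 0.02748 h⁻¹
t½ = ln2 / k = 0.693147 / 0.02748 = 25.22 h

25.2 h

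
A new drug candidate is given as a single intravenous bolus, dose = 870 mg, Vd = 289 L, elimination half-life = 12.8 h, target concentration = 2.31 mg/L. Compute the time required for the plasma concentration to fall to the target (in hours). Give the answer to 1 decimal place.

C₀ = Dose / Vd = 870.0 / 289 = 3.010 mg/L
k = ln2 / t½ = 0.693147 / 12.8 = 0.05415 h⁻¹
t = ln(C₀ / C) / k = ln(3.010 / 2.31) / 0.05415
  = ln(1.303) / 0.05415 = 0.2647 / 0.05415 = 4.888 h

4.9 h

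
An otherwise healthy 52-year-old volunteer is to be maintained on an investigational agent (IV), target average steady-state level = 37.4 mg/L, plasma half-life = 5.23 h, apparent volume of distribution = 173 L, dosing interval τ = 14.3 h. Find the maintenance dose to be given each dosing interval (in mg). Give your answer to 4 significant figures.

12260 mg

k = ln2 / t½ = 0.693147 / 5.23 = 0.1325 h⁻¹
CL = k × Vd = 0.1325 × 173 = 22.92 L/h
At steady state, Dose/τ = Css × CL.
Dose = Css × CL × τ = 37.4 × 22.92 × 14.3 = 12260 mg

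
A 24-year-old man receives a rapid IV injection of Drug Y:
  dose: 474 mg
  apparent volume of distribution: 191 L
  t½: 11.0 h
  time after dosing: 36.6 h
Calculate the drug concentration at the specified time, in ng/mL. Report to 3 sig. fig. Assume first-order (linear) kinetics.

C₀ = Dose / Vd = 474.0 / 191 = 2.482 mg/L
k = ln2 / t½ = 0.693147 / 11.0 = 0.06301 h⁻¹
C = C₀ · e^(−k·t) = 2.482 × e^(−0.06301 × 36.6)
  = 2.482 × 0.09964 = 0.2473 mg/L
Convert: 0.2473 mg/L × 1000 = 247.3 ng/mL

247 ng/mL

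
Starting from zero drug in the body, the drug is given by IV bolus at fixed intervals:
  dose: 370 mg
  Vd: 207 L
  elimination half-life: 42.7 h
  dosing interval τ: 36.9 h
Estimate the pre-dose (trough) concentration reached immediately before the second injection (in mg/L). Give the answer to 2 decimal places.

C₀ per dose = Dose / Vd = 370 / 207 = 1.787 mg/L
k = ln2 / t½ = 0.693147 / 42.7 = 0.01623 h⁻¹
Fraction remaining after one interval: r = e^(−kτ) = e^(−0.01623 × 36.9) = 0.5494
Before dose 2, 1 dose has been given (aged 1τ).
C_trough = C₀ × r = 1.787 × 0.5494 = 0.9818 mg/L

0.98 mg/L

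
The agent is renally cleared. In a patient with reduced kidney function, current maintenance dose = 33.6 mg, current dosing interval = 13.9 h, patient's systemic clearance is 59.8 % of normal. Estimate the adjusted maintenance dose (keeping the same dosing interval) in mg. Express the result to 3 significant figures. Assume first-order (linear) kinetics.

To keep the same average steady-state level, dosing rate must scale with clearance.
CL ratio = 59.8 / 100 = 0.5980
New dose (same interval) = 33.6 × 0.5980 = 20.09 mg

20.1 mg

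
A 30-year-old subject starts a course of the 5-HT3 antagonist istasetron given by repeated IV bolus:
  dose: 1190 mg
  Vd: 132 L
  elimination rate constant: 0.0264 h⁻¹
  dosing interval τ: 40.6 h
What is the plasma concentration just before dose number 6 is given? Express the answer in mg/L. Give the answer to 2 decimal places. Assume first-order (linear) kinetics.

C₀ per dose = Dose / Vd = 1190 / 132 = 9.015 mg/L
Fraction remaining after one interval: r = e^(−kτ) = e^(−0.02640 × 40.6) = 0.3424
Before dose 6, 5 doses have been given (aged 1τ, 2τ, 3τ, 4τ, 5τ).
C_trough = C₀ × (r + r² + … + r^5) = C₀ × r(1−r^5)/(1−r)
        = 9.015 × 0.3424 × (1 − 0.004706) / (1 − 0.3424) = 4.672 mg/L

4.67 mg/L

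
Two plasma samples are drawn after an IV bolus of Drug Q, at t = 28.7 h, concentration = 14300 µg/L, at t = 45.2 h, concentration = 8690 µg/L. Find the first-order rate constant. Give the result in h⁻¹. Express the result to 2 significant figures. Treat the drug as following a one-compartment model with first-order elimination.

k = ln(C₁/C₂) / (t₂ − t₁) = ln(14300/8690) / (45.2 − 28.7)
  = 0.4981 / 16.50 = 0.03019 h⁻¹

0.030 h⁻¹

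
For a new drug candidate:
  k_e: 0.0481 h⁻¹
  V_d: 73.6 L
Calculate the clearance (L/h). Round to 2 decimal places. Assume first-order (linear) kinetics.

3.54 L/h

CL = k × Vd = 0.0481 × 73.6 = 3.540 L/h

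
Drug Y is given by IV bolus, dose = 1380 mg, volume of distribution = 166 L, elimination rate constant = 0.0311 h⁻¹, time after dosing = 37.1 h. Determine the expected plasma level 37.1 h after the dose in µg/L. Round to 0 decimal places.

2622 µg/L

C₀ = Dose / Vd = 1380 / 166 = 8.313 mg/L
C = C₀ · e^(−k·t) = 8.313 × e^(−0.03110 × 37.1)
  = 8.313 × 0.3154 = 2.622 mg/L
Convert: 2.622 mg/L × 1000 = 2622 µg/L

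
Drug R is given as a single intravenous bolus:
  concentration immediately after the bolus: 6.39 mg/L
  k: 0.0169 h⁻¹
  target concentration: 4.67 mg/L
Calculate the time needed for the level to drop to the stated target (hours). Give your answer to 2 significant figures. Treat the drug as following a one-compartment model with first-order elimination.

19 h

t = ln(C₀ / C) / k = ln(6.390 / 4.67) / 0.01690
  = ln(1.368) / 0.01690 = 0.3133 / 0.01690 = 18.54 h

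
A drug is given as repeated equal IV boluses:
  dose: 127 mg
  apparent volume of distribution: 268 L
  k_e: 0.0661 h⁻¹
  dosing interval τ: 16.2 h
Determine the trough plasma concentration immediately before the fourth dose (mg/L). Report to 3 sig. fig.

0.237 mg/L

C₀ per dose = Dose / Vd = 127 / 268 = 0.4739 mg/L
Fraction remaining after one interval: r = e^(−kτ) = e^(−0.06610 × 16.2) = 0.3427
Before dose 4, 3 doses have been given (aged 1τ, 2τ, 3τ).
C_trough = C₀ × (r + r² + … + r^3) = C₀ × r(1−r^3)/(1−r)
        = 0.4739 × 0.3427 × (1 − 0.04025) / (1 − 0.3427) = 0.2371 mg/L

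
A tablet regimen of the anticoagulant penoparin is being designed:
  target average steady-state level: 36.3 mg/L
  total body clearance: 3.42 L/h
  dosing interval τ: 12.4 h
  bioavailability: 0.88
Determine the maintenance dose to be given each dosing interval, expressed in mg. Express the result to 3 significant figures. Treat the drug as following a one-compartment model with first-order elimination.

1750 mg

At steady state, F × (Dose/τ) = Css × CL.
Dose = Css × CL × τ / F = 36.3 × 3.420 × 12.4 / 0.88 = 1749 mg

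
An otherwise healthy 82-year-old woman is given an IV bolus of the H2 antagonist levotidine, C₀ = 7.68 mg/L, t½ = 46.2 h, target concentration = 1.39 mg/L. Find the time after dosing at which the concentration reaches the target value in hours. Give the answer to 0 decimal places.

114 h

k = ln2 / t½ = 0.693147 / 46.2 = 0.01500 h⁻¹
t = ln(C₀ / C) / k = ln(7.680 / 1.39) / 0.01500
  = ln(5.525) / 0.01500 = 1.709 / 0.01500 = 113.9 h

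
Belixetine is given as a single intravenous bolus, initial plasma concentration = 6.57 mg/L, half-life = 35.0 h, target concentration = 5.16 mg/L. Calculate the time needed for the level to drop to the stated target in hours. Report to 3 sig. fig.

k = ln2 / t½ = 0.693147 / 35.0 = 0.01980 h⁻¹
t = ln(C₀ / C) / k = ln(6.570 / 5.16) / 0.01980
  = ln(1.273) / 0.01980 = 0.2414 / 0.01980 = 12.19 h

12.2 h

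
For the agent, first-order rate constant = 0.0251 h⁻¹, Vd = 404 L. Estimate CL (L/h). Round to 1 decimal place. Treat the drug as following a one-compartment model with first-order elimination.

CL = k × Vd = 0.0251 × 404 = 10.14 L/h

10.1 L/h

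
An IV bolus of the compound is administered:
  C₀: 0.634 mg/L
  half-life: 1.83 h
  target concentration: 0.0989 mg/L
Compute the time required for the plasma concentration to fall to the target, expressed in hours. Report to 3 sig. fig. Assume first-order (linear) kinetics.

k = ln2 / t½ = 0.693147 / 1.83 = 0.3788 h⁻¹
t = ln(C₀ / C) / k = ln(0.6340 / 0.0989) / 0.3788
  = ln(6.411) / 0.3788 = 1.858 / 0.3788 = 4.905 h

4.91 h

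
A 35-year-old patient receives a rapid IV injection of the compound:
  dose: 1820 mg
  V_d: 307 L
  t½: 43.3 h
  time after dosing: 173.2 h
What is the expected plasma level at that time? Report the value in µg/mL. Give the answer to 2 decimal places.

0.37 µg/mL

C₀ = Dose / Vd = 1820 / 307 = 5.928 mg/L
k = ln2 / t½ = 0.693147 / 43.3 = 0.01601 h⁻¹
t / t½ = 173.2 / 43.3 = 4 half-lives
C = C₀ × (1/2)^4 = 5.928 × 0.06250 = 0.3705 mg/L
(0.3705 mg/L = 0.3705 µg/mL)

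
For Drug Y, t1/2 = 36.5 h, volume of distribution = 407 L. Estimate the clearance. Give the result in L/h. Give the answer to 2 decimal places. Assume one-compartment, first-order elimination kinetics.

7.73 L/h

k = ln2 / t½ = 0.693147 / 36.5 = 0.01899 h⁻¹
CL = k × Vd = 0.01899 × 407 = 7.729 L/h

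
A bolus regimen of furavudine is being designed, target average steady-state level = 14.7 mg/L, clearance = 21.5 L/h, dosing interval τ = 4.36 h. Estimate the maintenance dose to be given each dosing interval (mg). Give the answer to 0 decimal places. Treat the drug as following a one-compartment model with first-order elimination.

1378 mg

At steady state, Dose/τ = Css × CL.
Dose = Css × CL × τ = 14.7 × 21.50 × 4.36 = 1378 mg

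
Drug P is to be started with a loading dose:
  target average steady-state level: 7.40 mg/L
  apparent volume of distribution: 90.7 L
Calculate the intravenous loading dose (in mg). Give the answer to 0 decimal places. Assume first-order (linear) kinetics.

671 mg

LD = Css × Vd = 7.40 × 90.7 = 671.2 mg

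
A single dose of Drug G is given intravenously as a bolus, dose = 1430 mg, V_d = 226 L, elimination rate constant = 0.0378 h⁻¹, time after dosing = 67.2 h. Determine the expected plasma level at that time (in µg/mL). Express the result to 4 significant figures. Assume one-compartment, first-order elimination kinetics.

C₀ = Dose / Vd = 1430 / 226 = 6.327 mg/L
C = C₀ · e^(−k·t) = 6.327 × e^(−0.03780 × 67.2)
  = 6.327 × 0.07885 = 0.4989 mg/L
(0.4989 mg/L = 0.4989 µg/mL)

0.4989 µg/mL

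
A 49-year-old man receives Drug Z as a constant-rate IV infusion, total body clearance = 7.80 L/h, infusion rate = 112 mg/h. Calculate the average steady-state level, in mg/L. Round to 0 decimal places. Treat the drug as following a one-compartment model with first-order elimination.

14 mg/L

At steady state Css = R₀ / CL = 112 / 7.800 = 14.36 mg/L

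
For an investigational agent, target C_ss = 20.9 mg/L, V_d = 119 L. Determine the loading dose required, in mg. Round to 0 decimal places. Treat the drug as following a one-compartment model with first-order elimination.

LD = Css × Vd = 20.9 × 119 = 2487 mg

2487 mg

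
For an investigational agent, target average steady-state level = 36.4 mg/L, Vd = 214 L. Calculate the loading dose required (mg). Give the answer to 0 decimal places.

7790 mg

LD = Css × Vd = 36.4 × 214 = 7790 mg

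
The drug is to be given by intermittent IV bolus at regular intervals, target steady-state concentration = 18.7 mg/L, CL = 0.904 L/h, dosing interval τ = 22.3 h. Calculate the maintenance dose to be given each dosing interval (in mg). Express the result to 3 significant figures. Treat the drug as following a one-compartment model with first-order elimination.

At steady state, Dose/τ = Css × CL.
Dose = Css × CL × τ = 18.7 × 0.9040 × 22.3 = 377.0 mg

377 mg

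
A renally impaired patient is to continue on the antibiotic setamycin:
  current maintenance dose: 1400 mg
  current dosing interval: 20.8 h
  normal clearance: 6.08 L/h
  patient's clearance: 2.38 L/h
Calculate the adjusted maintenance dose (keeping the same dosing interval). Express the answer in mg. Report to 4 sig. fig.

548.0 mg

To keep the same average steady-state level, dosing rate must scale with clearance.
CL ratio = 2.38 / 6.08 = 0.3914
New dose (same interval) = 1400 × 0.3914 = 548.0 mg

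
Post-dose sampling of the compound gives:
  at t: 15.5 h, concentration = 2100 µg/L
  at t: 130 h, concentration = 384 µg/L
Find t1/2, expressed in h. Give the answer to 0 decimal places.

47 h

k = ln(C₁/C₂) / (t₂ − t₁) = ln(2100/384) / (130 − 15.5)
  = 1.699 / 114.5 = 0.01484 h⁻¹
t½ = ln2 / k = 0.693147 / 0.01484 = 46.71 h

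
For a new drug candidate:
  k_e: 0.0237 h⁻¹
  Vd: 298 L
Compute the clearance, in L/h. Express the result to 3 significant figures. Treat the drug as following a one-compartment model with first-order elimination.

CL = k × Vd = 0.0237 × 298 = 7.063 L/h

7.06 L/h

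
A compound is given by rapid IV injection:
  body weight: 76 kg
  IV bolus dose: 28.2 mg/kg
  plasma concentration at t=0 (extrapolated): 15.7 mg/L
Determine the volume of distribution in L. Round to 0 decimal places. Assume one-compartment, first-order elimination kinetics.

Dose = 28.2 × 76 = 2143 mg
Vd = Dose / C₀ = 2143 / 15.7 = 136.5 L

137 L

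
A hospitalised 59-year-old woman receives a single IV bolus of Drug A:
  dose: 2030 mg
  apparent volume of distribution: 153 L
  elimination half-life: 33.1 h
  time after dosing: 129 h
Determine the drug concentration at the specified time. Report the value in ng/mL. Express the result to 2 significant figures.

C₀ = Dose / Vd = 2030 / 153 = 13.27 mg/L
k = ln2 / t½ = 0.693147 / 33.1 = 0.02094 h⁻¹
C = C₀ · e^(−k·t) = 13.27 × e^(−0.02094 × 129)
  = 13.27 × 0.06712 = 0.8907 mg/L
Convert: 0.8907 mg/L × 1000 = 890.7 ng/mL

890 ng/mL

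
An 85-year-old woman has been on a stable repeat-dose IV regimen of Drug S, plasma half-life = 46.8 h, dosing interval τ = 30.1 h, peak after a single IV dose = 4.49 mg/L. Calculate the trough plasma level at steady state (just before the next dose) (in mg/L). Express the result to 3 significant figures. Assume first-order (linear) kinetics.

k = ln2 / t½ = 0.693147 / 46.8 = 0.01481 h⁻¹
e^(−kτ) = e^(−0.01481 × 30.1) = 0.6403
Accumulation ratio R = 1 / (1 − e^(−kτ)) = 1 / (1 − 0.6403) = 2.780
Steady-state trough = C₀ × R × e^(−kτ) = 4.49 × 2.780 × 0.6403 = 7.992 mg/L

7.99 mg/L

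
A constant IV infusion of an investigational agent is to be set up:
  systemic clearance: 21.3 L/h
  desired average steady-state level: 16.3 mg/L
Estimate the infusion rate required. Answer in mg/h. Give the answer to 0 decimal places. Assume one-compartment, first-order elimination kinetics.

347 mg/h

At steady state, infusion rate R₀ = Css × CL = 16.3 × 21.30 = 347.2 mg/h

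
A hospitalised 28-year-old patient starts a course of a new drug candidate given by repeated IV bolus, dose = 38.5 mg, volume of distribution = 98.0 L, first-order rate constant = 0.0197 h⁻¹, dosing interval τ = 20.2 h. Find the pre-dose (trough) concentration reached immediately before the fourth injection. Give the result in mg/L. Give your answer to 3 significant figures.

C₀ per dose = Dose / Vd = 38.5 / 98.0 = 0.3929 mg/L
Fraction remaining after one interval: r = e^(−kτ) = e^(−0.01970 × 20.2) = 0.6717
Before dose 4, 3 doses have been given (aged 1τ, 2τ, 3τ).
C_trough = C₀ × (r + r² + … + r^3) = C₀ × r(1−r^3)/(1−r)
        = 0.3929 × 0.6717 × (1 − 0.3031) / (1 − 0.6717) = 0.5602 mg/L

0.560 mg/L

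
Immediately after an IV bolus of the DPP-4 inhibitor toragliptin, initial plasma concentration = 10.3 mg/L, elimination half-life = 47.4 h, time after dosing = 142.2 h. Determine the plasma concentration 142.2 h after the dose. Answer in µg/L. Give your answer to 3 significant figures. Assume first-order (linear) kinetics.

k = ln2 / t½ = 0.693147 / 47.4 = 0.01462 h⁻¹
t / t½ = 142.2 / 47.4 = 3 half-lives
C = C₀ × (1/2)^3 = 10.30 × 0.1250 = 1.288 mg/L
Convert: 1.288 mg/L × 1000 = 1288 µg/L

1290 µg/L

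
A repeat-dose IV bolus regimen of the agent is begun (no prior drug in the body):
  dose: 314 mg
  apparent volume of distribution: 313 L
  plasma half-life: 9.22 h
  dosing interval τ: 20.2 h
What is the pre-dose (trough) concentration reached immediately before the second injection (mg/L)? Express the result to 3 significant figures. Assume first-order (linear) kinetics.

0.220 mg/L

C₀ per dose = Dose / Vd = 314 / 313 = 1.003 mg/L
k = ln2 / t½ = 0.693147 / 9.22 = 0.07518 h⁻¹
Fraction remaining after one interval: r = e^(−kτ) = e^(−0.07518 × 20.2) = 0.2190
Before dose 2, 1 dose has been given (aged 1τ).
C_trough = C₀ × r = 1.003 × 0.2190 = 0.2197 mg/L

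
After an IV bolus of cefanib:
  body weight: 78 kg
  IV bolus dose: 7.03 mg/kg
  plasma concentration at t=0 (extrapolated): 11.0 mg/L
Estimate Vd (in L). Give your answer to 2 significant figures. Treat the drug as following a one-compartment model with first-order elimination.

50 L

Dose = 7.03 × 78 = 548.3 mg
Vd = Dose / C₀ = 548.3 / 11.0 = 49.85 L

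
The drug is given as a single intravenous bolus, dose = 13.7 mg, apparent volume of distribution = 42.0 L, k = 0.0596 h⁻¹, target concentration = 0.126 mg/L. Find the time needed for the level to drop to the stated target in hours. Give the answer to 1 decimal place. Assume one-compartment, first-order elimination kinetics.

C₀ = Dose / Vd = 13.70 / 42.0 = 0.3262 mg/L
t = ln(C₀ / C) / k = ln(0.3262 / 0.126) / 0.05960
  = ln(2.589) / 0.05960 = 0.9513 / 0.05960 = 15.96 h

16.0 h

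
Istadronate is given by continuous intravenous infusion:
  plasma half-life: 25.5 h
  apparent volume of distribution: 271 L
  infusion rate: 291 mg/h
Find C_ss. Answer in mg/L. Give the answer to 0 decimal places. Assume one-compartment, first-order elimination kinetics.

40 mg/L

k = ln2 / t½ = 0.693147 / 25.5 = 0.02718 h⁻¹
CL = k × Vd = 0.02718 × 271 = 7.366 L/h
At steady state Css = R₀ / CL = 291 / 7.366 = 39.51 mg/L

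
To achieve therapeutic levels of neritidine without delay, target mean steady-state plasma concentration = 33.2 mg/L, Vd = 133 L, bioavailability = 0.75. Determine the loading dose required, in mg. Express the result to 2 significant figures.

LD = Css × Vd / F = 33.2 × 133 / 0.75 = 5887 mg

5900 mg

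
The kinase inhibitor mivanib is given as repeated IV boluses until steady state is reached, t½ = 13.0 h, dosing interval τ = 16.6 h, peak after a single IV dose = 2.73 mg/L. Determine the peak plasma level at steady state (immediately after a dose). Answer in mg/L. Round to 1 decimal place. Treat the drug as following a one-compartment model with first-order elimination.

k = ln2 / t½ = 0.693147 / 13.0 = 0.05332 h⁻¹
e^(−kτ) = e^(−0.05332 × 16.6) = 0.4127
Accumulation ratio R = 1 / (1 − e^(−kτ)) = 1 / (1 − 0.4127) = 1.703
Steady-state peak = C₀ × R = 2.73 × 1.703 = 4.649 mg/L

4.6 mg/L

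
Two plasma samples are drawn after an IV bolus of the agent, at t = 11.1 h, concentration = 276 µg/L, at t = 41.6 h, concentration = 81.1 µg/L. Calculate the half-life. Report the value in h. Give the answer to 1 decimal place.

k = ln(C₁/C₂) / (t₂ − t₁) = ln(276/81.1) / (41.6 − 11.1)
  = 1.225 / 30.50 = 0.04016 h⁻¹
t½ = ln2 / k = 0.693147 / 0.04016 = 17.26 h

17.3 h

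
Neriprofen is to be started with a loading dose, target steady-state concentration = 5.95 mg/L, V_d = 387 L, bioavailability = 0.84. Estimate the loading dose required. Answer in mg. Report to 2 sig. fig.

2700 mg

LD = Css × Vd / F = 5.95 × 387 / 0.84 = 2741 mg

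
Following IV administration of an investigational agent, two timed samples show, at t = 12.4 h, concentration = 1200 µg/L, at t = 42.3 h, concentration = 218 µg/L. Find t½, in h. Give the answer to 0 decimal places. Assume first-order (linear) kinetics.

12 h

k = ln(C₁/C₂) / (t₂ − t₁) = ln(1200/218) / (42.3 − 12.4)
  = 1.706 / 29.90 = 0.05706 h⁻¹
t½ = ln2 / k = 0.693147 / 0.05706 = 12.15 h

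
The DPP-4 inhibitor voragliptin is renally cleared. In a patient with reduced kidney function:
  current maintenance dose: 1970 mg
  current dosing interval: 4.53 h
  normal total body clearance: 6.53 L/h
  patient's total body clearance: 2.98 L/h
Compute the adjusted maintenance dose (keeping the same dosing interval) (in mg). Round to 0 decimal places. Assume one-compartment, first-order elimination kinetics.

To keep the same average steady-state level, dosing rate must scale with clearance.
CL ratio = 2.98 / 6.53 = 0.4564
New dose (same interval) = 1970 × 0.4564 = 899.1 mg

899 mg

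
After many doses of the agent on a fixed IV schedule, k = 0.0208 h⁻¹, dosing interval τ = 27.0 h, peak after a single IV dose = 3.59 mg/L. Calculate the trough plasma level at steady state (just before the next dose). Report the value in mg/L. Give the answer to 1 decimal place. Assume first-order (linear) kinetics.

e^(−kτ) = e^(−0.02080 × 27.0) = 0.5703
Accumulation ratio R = 1 / (1 − e^(−kτ)) = 1 / (1 − 0.5703) = 2.327
Steady-state trough = C₀ × R × e^(−kτ) = 3.59 × 2.327 × 0.5703 = 4.764 mg/L

4.8 mg/L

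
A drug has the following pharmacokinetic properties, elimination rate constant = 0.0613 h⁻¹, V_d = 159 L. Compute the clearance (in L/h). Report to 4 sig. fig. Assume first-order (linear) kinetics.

9.747 L/h

CL = k × Vd = 0.0613 × 159 = 9.747 L/h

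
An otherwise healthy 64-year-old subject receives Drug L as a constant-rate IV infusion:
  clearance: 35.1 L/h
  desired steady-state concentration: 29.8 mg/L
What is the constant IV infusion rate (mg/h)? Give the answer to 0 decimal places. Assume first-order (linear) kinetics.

At steady state, infusion rate R₀ = Css × CL = 29.8 × 35.10 = 1046 mg/h

1046 mg/h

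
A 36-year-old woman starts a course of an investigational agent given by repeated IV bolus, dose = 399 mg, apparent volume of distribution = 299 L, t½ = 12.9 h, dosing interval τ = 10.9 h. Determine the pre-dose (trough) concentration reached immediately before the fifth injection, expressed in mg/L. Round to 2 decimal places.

C₀ per dose = Dose / Vd = 399 / 299 = 1.334 mg/L
k = ln2 / t½ = 0.693147 / 12.9 = 0.05373 h⁻¹
Fraction remaining after one interval: r = e^(−kτ) = e^(−0.05373 × 10.9) = 0.5567
Before dose 5, 4 doses have been given (aged 1τ, 2τ, 3τ, 4τ).
C_trough = C₀ × (r + r² + … + r^4) = C₀ × r(1−r^4)/(1−r)
        = 1.334 × 0.5567 × (1 − 0.09605) / (1 − 0.5567) = 1.514 mg/L

1.51 mg/L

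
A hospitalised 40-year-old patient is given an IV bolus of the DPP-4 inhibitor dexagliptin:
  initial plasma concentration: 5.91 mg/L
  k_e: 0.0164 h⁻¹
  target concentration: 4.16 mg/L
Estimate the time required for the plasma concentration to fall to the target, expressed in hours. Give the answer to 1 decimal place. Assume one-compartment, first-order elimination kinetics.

21.4 h

t = ln(C₀ / C) / k = ln(5.910 / 4.16) / 0.01640
  = ln(1.421) / 0.01640 = 0.3514 / 0.01640 = 21.43 h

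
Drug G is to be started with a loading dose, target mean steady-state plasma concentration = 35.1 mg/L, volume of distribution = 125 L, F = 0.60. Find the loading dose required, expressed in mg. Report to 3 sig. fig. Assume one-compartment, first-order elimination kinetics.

LD = Css × Vd / F = 35.1 × 125 / 0.60 = 7313 mg

7310 mg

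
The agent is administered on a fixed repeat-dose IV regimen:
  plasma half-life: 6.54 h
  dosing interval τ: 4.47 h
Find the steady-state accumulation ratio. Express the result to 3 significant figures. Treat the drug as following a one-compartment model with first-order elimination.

k = ln2 / t½ = 0.693147 / 6.54 = 0.1060 h⁻¹
e^(−kτ) = e^(−0.1060 × 4.47) = 0.6226
Accumulation ratio R = 1 / (1 − e^(−kτ)) = 1 / (1 − 0.6226) = 2.650

2.65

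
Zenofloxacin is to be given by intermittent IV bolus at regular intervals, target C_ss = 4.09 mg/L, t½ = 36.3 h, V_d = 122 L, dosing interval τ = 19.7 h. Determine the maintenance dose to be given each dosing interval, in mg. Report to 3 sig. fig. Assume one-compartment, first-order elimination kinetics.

188 mg

k = ln2 / t½ = 0.693147 / 36.3 = 0.01909 h⁻¹
CL = k × Vd = 0.01909 × 122 = 2.329 L/h
At steady state, Dose/τ = Css × CL.
Dose = Css × CL × τ = 4.09 × 2.329 × 19.7 = 187.7 mg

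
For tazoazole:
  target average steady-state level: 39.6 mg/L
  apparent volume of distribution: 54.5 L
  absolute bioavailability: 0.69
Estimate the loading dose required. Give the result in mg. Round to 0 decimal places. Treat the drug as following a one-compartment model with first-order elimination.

3128 mg

LD = Css × Vd / F = 39.6 × 54.5 / 0.69 = 3128 mg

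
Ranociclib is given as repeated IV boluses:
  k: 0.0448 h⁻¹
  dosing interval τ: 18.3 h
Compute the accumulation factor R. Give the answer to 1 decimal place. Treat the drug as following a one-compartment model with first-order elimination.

1.8

e^(−kτ) = e^(−0.04480 × 18.3) = 0.4405
Accumulation ratio R = 1 / (1 − e^(−kτ)) = 1 / (1 − 0.4405) = 1.787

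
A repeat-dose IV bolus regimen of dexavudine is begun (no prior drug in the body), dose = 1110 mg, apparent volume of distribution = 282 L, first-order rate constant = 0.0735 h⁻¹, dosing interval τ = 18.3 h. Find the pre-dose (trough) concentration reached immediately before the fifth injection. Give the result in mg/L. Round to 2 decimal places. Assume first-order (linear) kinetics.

1.38 mg/L

C₀ per dose = Dose / Vd = 1110 / 282 = 3.936 mg/L
Fraction remaining after one interval: r = e^(−kτ) = e^(−0.07350 × 18.3) = 0.2605
Before dose 5, 4 doses have been given (aged 1τ, 2τ, 3τ, 4τ).
C_trough = C₀ × (r + r² + … + r^4) = C₀ × r(1−r^4)/(1−r)
        = 3.936 × 0.2605 × (1 − 0.004605) / (1 − 0.2605) = 1.380 mg/L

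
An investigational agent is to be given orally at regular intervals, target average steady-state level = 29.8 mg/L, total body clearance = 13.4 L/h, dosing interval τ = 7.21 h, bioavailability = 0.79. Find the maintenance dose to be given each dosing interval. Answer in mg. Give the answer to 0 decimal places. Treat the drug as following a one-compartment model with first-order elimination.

3644 mg

At steady state, F × (Dose/τ) = Css × CL.
Dose = Css × CL × τ / F = 29.8 × 13.40 × 7.21 / 0.79 = 3644 mg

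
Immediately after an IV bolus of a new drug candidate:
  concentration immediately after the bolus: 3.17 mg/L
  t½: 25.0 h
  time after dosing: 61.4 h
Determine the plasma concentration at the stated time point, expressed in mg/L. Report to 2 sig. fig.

0.58 mg/L

k = ln2 / t½ = 0.693147 / 25.0 = 0.02773 h⁻¹
C = C₀ · e^(−k·t) = 3.170 × e^(−0.02773 × 61.4)
  = 3.170 × 0.1822 = 0.5776 mg/L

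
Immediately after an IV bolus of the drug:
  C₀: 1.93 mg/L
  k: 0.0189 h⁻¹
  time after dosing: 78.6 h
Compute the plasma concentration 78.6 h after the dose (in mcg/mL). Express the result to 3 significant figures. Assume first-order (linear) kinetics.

C = C₀ · e^(−k·t) = 1.930 × e^(−0.01890 × 78.6)
  = 1.930 × 0.2264 = 0.4370 mg/L
(0.4370 mg/L = 0.4370 mcg/mL)

0.437 mcg/mL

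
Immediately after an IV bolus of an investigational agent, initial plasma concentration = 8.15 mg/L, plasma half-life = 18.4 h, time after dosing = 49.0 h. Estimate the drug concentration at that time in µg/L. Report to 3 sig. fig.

k = ln2 / t½ = 0.693147 / 18.4 = 0.03767 h⁻¹
C = C₀ · e^(−k·t) = 8.150 × e^(−0.03767 × 49.0)
  = 8.150 × 0.1579 = 1.287 mg/L
Convert: 1.287 mg/L × 1000 = 1287 µg/L

1290 µg/L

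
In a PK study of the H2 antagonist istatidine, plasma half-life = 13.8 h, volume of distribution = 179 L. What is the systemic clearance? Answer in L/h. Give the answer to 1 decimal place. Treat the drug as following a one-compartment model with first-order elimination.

k = ln2 / t½ = 0.693147 / 13.8 = 0.05023 h⁻¹
CL = k × Vd = 0.05023 × 179 = 8.991 L/h

9.0 L/h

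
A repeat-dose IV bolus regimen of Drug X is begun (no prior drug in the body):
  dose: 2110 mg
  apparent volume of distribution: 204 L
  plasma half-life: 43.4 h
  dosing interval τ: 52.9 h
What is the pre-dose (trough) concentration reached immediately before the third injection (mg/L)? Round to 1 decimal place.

6.4 mg/L

C₀ per dose = Dose / Vd = 2110 / 204 = 10.34 mg/L
k = ln2 / t½ = 0.693147 / 43.4 = 0.01597 h⁻¹
Fraction remaining after one interval: r = e^(−kτ) = e^(−0.01597 × 52.9) = 0.4296
Before dose 3, 2 doses have been given (aged 1τ, 2τ).
C_trough = C₀ × (r + r²) = 10.34 × (0.4296 + 0.1846) = 6.351 mg/L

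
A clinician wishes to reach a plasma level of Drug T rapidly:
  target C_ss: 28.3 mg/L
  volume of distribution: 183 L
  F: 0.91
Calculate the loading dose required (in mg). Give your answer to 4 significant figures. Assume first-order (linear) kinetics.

5691 mg

LD = Css × Vd / F = 28.3 × 183 / 0.91 = 5691 mg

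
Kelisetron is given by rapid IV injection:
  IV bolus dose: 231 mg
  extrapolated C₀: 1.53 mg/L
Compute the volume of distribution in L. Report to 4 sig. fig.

151.0 L

Vd = Dose / C₀ = 231.0 / 1.53 = 151.0 L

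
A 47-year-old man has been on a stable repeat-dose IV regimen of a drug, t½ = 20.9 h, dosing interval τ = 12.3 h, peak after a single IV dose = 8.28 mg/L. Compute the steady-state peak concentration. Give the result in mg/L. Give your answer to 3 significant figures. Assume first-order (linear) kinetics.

k = ln2 / t½ = 0.693147 / 20.9 = 0.03316 h⁻¹
e^(−kτ) = e^(−0.03316 × 12.3) = 0.6651
Accumulation ratio R = 1 / (1 − e^(−kτ)) = 1 / (1 − 0.6651) = 2.986
Steady-state peak = C₀ × R = 8.28 × 2.986 = 24.72 mg/L

24.7 mg/L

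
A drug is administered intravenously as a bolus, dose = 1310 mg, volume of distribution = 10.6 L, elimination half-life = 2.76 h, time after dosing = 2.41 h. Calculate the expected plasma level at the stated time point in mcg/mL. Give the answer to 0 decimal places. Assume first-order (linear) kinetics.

67 mcg/mL

C₀ = Dose / Vd = 1310 / 10.6 = 123.6 mg/L
k = ln2 / t½ = 0.693147 / 2.76 = 0.2511 h⁻¹
C = C₀ · e^(−k·t) = 123.6 × e^(−0.2511 × 2.41)
  = 123.6 × 0.5460 = 67.49 mg/L
(67.49 mg/L = 67.49 mcg/mL)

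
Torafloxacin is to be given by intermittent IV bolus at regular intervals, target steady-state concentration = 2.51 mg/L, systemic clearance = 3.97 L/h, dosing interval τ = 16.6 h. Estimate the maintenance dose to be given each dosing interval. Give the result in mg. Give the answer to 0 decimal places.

165 mg

At steady state, Dose/τ = Css × CL.
Dose = Css × CL × τ = 2.51 × 3.970 × 16.6 = 165.4 mg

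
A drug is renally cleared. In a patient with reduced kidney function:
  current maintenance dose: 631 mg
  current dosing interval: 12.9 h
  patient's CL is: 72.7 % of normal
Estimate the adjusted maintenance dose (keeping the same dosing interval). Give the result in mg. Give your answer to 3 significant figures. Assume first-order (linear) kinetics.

To keep the same average steady-state level, dosing rate must scale with clearance.
CL ratio = 72.7 / 100 = 0.7270
New dose (same interval) = 631 × 0.7270 = 458.7 mg

459 mg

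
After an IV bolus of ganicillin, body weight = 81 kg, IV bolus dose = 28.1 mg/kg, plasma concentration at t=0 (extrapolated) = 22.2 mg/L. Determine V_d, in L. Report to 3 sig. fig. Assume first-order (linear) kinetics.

Dose = 28.1 × 81 = 2276 mg
Vd = Dose / C₀ = 2276 / 22.2 = 102.5 L

103 L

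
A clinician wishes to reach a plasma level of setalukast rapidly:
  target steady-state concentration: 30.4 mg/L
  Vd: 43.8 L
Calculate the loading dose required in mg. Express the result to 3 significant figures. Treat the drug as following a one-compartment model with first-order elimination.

1330 mg

LD = Css × Vd = 30.4 × 43.8 = 1332 mg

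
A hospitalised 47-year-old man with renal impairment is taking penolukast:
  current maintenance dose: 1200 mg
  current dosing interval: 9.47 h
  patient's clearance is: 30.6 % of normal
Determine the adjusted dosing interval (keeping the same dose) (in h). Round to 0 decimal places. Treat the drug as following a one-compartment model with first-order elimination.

31 h

To keep the same average steady-state level, dosing rate must scale with clearance.
CL ratio = 30.6 / 100 = 0.3060
New interval (same dose) = 9.47 / 0.3060 = 30.95 h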